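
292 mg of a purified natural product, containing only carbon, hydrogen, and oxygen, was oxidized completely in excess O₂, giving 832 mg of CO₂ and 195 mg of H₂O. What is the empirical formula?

mol C = 0.832 g CO₂ ÷ 44.009 g/mol = 0.01891 mol
mol H = 2 × 0.195 g H₂O ÷ 18.015 g/mol = 0.02165 mol
mass O = 0.292 − (0.2271 + 0.02182) = 0.04311 g → mol O = 0.04311 ÷ 15.999 = 0.002694 mol
Divide by the smallest (0.002694 mol): C 7.017, H 8.035, O 1.000

C7H8O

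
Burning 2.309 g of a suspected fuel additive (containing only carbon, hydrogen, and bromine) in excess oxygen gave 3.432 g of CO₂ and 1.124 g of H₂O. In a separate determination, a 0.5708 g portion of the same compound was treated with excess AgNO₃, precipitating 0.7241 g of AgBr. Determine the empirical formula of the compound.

mol C = 3.432 g CO₂ ÷ 44.009 g/mol = 0.077984 mol
mol H = 2 × 1.124 g H₂O ÷ 18.015 g/mol = 0.12478 mol
From the AgBr data: mol Br per gram of compound = (0.7241 ÷ 187.772) ÷ 0.5708 = 0.0067559 mol/g, so in the 2.309 g combustion sample mol Br = 0.015599 mol
Divide by the smallest (0.015599 mol): C 4.999, H 7.999, Br 1.000

C5H8Br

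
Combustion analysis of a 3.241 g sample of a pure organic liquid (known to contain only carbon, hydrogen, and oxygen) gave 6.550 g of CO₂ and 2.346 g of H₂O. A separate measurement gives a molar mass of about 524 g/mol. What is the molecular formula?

mol C = 6.550 g CO₂ ÷ 44.009 g/mol = 0.14883 mol
mol H = 2 × 2.346 g H₂O ÷ 18.015 g/mol = 0.26045 mol
mass O = 3.241 − (1.7876 + 0.26253) = 1.1908 g → mol O = 1.1908 ÷ 15.999 = 0.074432 mol
Divide by the smallest (0.074432 mol): C 2.000, H 3.499, O 1.000
Multiplying each by 2 gives whole numbers: C 4.00, H 7.00, O 2.00
Empirical formula: C4H7O2
Empirical-formula mass = 87.10 g/mol; 524 ÷ 87.10 ≈ 6, so the molecular formula is C24H42O12.

C24H42O12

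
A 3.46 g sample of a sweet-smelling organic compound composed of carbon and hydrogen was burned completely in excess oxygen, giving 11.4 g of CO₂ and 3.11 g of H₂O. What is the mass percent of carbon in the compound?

89.9%

mol C = 11.4 g CO₂ ÷ 44.009 g/mol = 0.2590 mol
mol H = 2 × 3.11 g H₂O ÷ 18.015 g/mol = 0.3453 mol
mass % C = 3.111 g ÷ 3.46 g × 100%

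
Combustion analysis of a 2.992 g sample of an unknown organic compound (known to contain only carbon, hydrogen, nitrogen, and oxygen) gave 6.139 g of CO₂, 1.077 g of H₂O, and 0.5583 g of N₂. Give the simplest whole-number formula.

C7H6N2O2

mol C = 6.139 g CO₂ ÷ 44.009 g/mol = 0.13949 mol
mol H = 2 × 1.077 g H₂O ÷ 18.015 g/mol = 0.11957 mol
mol N = 2 × 0.5583 g N₂ ÷ 28.014 g/mol = 0.039859 mol
mass O = 2.992 − (1.6755 + 0.12052 + 0.55830) = 0.63771 g → mol O = 0.63771 ÷ 15.999 = 0.039859 mol
Divide by the smallest (0.039859 mol): C 3.500, H 3.000, N 1.000, O 1.000
Multiplying each by 2 gives whole numbers: C 7.00, H 6.00, N 2.00, O 2.00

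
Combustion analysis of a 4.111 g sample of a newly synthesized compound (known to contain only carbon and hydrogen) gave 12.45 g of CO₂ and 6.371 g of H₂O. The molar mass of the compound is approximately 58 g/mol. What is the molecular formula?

C4H10

mol C = 12.45 g CO₂ ÷ 44.009 g/mol = 0.28290 mol
mol H = 2 × 6.371 g H₂O ÷ 18.015 g/mol = 0.70730 mol
Divide by the smallest (0.28290 mol): C 1.000, H 2.500
Multiplying each by 2 gives whole numbers: C 2.00, H 5.00
Empirical formula: C2H5
Empirical-formula mass = 29.06 g/mol; 58 ÷ 29.06 ≈ 2, so the molecular formula is C4H10.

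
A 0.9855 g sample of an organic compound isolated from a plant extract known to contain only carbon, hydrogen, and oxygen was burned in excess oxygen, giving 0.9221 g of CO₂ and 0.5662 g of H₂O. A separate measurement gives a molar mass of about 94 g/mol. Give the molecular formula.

C2H6O4

mol C = 0.9221 g CO₂ ÷ 44.009 g/mol = 0.020953 mol
mol H = 2 × 0.5662 g H₂O ÷ 18.015 g/mol = 0.062859 mol
mass O = 0.9855 − (0.25166 + 0.063362) = 0.67048 g → mol O = 0.67048 ÷ 15.999 = 0.041907 mol
Divide by the smallest (0.020953 mol): C 1.000, H 3.000, O 2.000
Empirical formula: CH3O2
Empirical-formula mass = 47.03 g/mol; 94 ÷ 47.03 ≈ 2, so the molecular formula is C2H6O4.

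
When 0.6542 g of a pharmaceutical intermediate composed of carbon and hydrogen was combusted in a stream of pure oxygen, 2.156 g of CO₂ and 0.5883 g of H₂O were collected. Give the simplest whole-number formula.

C3H4

mol C = 2.156 g CO₂ ÷ 44.009 g/mol = 0.048990 mol
mol H = 2 × 0.5883 g H₂O ÷ 18.015 g/mol = 0.065312 mol
Divide by the smallest (0.048990 mol): C 1.000, H 1.333
Multiplying each by 3 gives whole numbers: C 3.00, H 4.00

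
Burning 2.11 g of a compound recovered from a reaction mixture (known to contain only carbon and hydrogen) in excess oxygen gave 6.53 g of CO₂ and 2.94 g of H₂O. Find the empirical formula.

mol C = 6.53 g CO₂ ÷ 44.009 g/mol = 0.1484 mol
mol H = 2 × 2.94 g H₂O ÷ 18.015 g/mol = 0.3264 mol
Divide by the smallest (0.1484 mol): C 1.000, H 2.200
Multiplying each by 5 gives whole numbers: C 5.00, H 11.00

C5H11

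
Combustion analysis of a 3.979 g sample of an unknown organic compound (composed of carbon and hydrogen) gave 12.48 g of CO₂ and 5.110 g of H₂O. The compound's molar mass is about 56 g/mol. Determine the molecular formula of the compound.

mol C = 12.48 g CO₂ ÷ 44.009 g/mol = 0.28358 mol
mol H = 2 × 5.110 g H₂O ÷ 18.015 g/mol = 0.56731 mol
Divide by the smallest (0.28358 mol): C 1.000, H 2.001
Empirical formula: CH2
Empirical-formula mass = 14.03 g/mol; 56 ÷ 14.03 ≈ 4, so the molecular formula is C4H8.

C4H8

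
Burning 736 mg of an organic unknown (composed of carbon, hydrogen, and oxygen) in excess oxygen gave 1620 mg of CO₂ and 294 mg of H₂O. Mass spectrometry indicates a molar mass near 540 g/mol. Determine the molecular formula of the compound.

C27H24O12

mol C = 1.62 g CO₂ ÷ 44.009 g/mol = 0.03681 mol
mol H = 2 × 0.294 g H₂O ÷ 18.015 g/mol = 0.03264 mol
mass O = 0.736 − (0.4421 + 0.03290) = 0.2610 g → mol O = 0.2610 ÷ 15.999 = 0.01631 mol
Divide by the smallest (0.01631 mol): C 2.257, H 2.001, O 1.000
Multiplying each by 4 gives whole numbers: C 9.03, H 8.00, O 4.00
Empirical formula: C9H8O4
Empirical-formula mass = 180.16 g/mol; 540 ÷ 180.16 ≈ 3, so the molecular formula is C27H24O12.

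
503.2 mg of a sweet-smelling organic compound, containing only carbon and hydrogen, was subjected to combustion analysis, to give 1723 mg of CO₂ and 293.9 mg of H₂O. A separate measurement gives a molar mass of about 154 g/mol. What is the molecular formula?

mol C = 1.723 g CO₂ ÷ 44.009 g/mol = 0.039151 mol
mol H = 2 × 0.2939 g H₂O ÷ 18.015 g/mol = 0.032628 mol
Divide by the smallest (0.032628 mol): C 1.200, H 1.000
Multiplying each by 5 gives whole numbers: C 6.00, H 5.00
Empirical formula: C6H5
Empirical-formula mass = 77.11 g/mol; 154 ÷ 77.11 ≈ 2, so the molecular formula is C12H10.

C12H10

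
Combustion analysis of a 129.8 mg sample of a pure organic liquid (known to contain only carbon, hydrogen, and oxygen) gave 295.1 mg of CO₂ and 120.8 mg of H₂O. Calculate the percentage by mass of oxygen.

mol C = 0.2951 g CO₂ ÷ 44.009 g/mol = 0.0067054 mol
mol H = 2 × 0.1208 g H₂O ÷ 18.015 g/mol = 0.013411 mol
mass O = 0.1298 − (0.080539 + 0.013518) = 0.035743 g → mol O = 0.035743 ÷ 15.999 = 0.0022340 mol
mass % O = 0.035743 g ÷ 0.1298 g × 100%

27.54%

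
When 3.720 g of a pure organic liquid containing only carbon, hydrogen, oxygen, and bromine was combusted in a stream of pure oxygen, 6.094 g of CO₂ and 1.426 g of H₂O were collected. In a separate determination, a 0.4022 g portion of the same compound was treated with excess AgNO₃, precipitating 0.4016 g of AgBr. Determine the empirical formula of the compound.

mol C = 6.094 g CO₂ ÷ 44.009 g/mol = 0.13847 mol
mol H = 2 × 1.426 g H₂O ÷ 18.015 g/mol = 0.15831 mol
From the AgBr data: mol Br per gram of compound = (0.4016 ÷ 187.772) ÷ 0.4022 = 0.0053177 mol/g, so in the 3.720 g combustion sample mol Br = 0.019782 mol
mass O = 3.720 − (1.6632 + 0.15958 + 1.5806) = 0.31660 g → mol O = 0.31660 ÷ 15.999 = 0.019789 mol
Divide by the smallest (0.019782 mol): C 7.000, H 8.003, Br 1.000, O 1.000

C7H8BrO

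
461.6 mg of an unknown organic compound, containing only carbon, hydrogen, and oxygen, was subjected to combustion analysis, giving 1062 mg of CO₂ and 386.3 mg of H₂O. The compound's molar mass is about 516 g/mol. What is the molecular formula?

mol C = 1.062 g CO₂ ÷ 44.009 g/mol = 0.024131 mol
mol H = 2 × 0.3863 g H₂O ÷ 18.015 g/mol = 0.042886 mol
mass O = 0.4616 − (0.28984 + 0.043230) = 0.12853 g → mol O = 0.12853 ÷ 15.999 = 0.0080335 mol
Divide by the smallest (0.0080335 mol): C 3.004, H 5.338, O 1.000
Multiplying each by 3 gives whole numbers: C 9.01, H 16.02, O 3.00
Empirical formula: C9H16O3
Empirical-formula mass = 172.22 g/mol; 516 ÷ 172.22 ≈ 3, so the molecular formula is C27H48O9.

C27H48O9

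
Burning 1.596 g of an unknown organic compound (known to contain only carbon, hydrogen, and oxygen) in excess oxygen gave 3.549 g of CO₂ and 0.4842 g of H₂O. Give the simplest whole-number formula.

mol C = 3.549 g CO₂ ÷ 44.009 g/mol = 0.080643 mol
mol H = 2 × 0.4842 g H₂O ÷ 18.015 g/mol = 0.053755 mol
mass O = 1.596 − (0.96860 + 0.054185) = 0.57322 g → mol O = 0.57322 ÷ 15.999 = 0.035828 mol
Divide by the smallest (0.035828 mol): C 2.251, H 1.500, O 1.000
Multiplying each by 4 gives whole numbers: C 9.00, H 6.00, O 4.00

C9H6O4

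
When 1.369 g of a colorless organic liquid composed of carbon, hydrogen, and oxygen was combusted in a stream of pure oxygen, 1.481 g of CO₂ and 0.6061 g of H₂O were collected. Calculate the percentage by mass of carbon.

mol C = 1.481 g CO₂ ÷ 44.009 g/mol = 0.033652 mol
mol H = 2 × 0.6061 g H₂O ÷ 18.015 g/mol = 0.067288 mol
mass O = 1.369 − (0.40420 + 0.067827) = 0.89698 g → mol O = 0.89698 ÷ 15.999 = 0.056065 mol
mass % C = 0.40420 g ÷ 1.369 g × 100%

29.52%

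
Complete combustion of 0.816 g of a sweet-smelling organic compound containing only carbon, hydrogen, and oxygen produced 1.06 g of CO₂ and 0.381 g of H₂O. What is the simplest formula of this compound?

mol C = 1.06 g CO₂ ÷ 44.009 g/mol = 0.02409 mol
mol H = 2 × 0.381 g H₂O ÷ 18.015 g/mol = 0.04230 mol
mass O = 0.816 − (0.2893 + 0.04264) = 0.4841 g → mol O = 0.4841 ÷ 15.999 = 0.03026 mol
Divide by the smallest (0.02409 mol): C 1.000, H 1.756, O 1.256
Multiplying each by 4 gives whole numbers: C 4.00, H 7.02, O 5.02

C4H7O5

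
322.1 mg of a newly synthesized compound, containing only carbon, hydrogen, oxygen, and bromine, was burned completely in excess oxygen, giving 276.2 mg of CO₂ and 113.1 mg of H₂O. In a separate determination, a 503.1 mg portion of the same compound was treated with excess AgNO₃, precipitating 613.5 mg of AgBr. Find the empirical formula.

C3H6BrO2

mol C = 0.2762 g CO₂ ÷ 44.009 g/mol = 0.0062760 mol
mol H = 2 × 0.1131 g H₂O ÷ 18.015 g/mol = 0.012556 mol
From the AgBr data: mol Br per gram of compound = (0.6135 ÷ 187.772) ÷ 0.5031 = 0.0064943 mol/g, so in the 0.3221 g combustion sample mol Br = 0.0020918 mol
mass O = 0.3221 − (0.075381 + 0.012657 + 0.16714) = 0.066919 g → mol O = 0.066919 ÷ 15.999 = 0.0041827 mol
Divide by the smallest (0.0020918 mol): C 3.000, H 6.003, Br 1.000, O 2.000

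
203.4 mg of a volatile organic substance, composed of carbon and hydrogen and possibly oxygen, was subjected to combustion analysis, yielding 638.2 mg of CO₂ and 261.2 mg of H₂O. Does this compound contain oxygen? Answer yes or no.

no

mol C = 0.6382 g CO₂ ÷ 44.009 g/mol = 0.014502 mol
mol H = 2 × 0.2612 g H₂O ÷ 18.015 g/mol = 0.028998 mol
C and H together account for 0.20341 g — essentially the entire 0.2034 g sample — so the compound contains no oxygen.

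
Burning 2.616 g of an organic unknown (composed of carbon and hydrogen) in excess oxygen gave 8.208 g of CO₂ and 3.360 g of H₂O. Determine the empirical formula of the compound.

mol C = 8.208 g CO₂ ÷ 44.009 g/mol = 0.18651 mol
mol H = 2 × 3.360 g H₂O ÷ 18.015 g/mol = 0.37302 mol
Divide by the smallest (0.18651 mol): C 1.000, H 2.000

CH2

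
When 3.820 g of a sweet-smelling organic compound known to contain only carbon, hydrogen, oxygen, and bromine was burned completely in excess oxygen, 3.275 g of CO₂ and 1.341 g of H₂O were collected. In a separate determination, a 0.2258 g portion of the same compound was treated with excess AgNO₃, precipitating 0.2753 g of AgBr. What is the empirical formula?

C3H6BrO2

mol C = 3.275 g CO₂ ÷ 44.009 g/mol = 0.074417 mol
mol H = 2 × 1.341 g H₂O ÷ 18.015 g/mol = 0.14888 mol
From the AgBr data: mol Br per gram of compound = (0.2753 ÷ 187.772) ÷ 0.2258 = 0.0064931 mol/g, so in the 3.820 g combustion sample mol Br = 0.024804 mol
mass O = 3.820 − (0.89382 + 0.15007 + 1.9819) = 0.79421 g → mol O = 0.79421 ÷ 15.999 = 0.049641 mol
Divide by the smallest (0.024804 mol): C 3.000, H 6.002, Br 1.000, O 2.001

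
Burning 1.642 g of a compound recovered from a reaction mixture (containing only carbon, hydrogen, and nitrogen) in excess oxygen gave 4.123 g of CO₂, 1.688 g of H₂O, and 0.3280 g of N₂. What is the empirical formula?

C4H8N

mol C = 4.123 g CO₂ ÷ 44.009 g/mol = 0.093685 mol
mol H = 2 × 1.688 g H₂O ÷ 18.015 g/mol = 0.18740 mol
mol N = 2 × 0.3280 g N₂ ÷ 28.014 g/mol = 0.023417 mol
Divide by the smallest (0.023417 mol): C 4.001, H 8.003, N 1.000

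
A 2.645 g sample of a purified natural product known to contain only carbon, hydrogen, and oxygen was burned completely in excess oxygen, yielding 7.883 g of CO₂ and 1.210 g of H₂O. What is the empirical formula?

mol C = 7.883 g CO₂ ÷ 44.009 g/mol = 0.17912 mol
mol H = 2 × 1.210 g H₂O ÷ 18.015 g/mol = 0.13433 mol
mass O = 2.645 − (2.1514 + 0.13541) = 0.35815 g → mol O = 0.35815 ÷ 15.999 = 0.022386 mol
Divide by the smallest (0.022386 mol): C 8.002, H 6.001, O 1.000

C8H6O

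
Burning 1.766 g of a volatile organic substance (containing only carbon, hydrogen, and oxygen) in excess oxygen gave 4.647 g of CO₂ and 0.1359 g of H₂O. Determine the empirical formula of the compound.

mol C = 4.647 g CO₂ ÷ 44.009 g/mol = 0.10559 mol
mol H = 2 × 0.1359 g H₂O ÷ 18.015 g/mol = 0.015087 mol
mass O = 1.766 − (1.2683 + 0.015208) = 0.48253 g → mol O = 0.48253 ÷ 15.999 = 0.030160 mol
Divide by the smallest (0.015087 mol): C 6.999, H 1.000, O 1.999

C7HO2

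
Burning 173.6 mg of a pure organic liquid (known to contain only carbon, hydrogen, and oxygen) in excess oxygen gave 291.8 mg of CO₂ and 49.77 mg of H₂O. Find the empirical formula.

C6H5O5

mol C = 0.2918 g CO₂ ÷ 44.009 g/mol = 0.0066305 mol
mol H = 2 × 0.04977 g H₂O ÷ 18.015 g/mol = 0.0055254 mol
mass O = 0.1736 − (0.079638 + 0.0055696) = 0.088392 g → mol O = 0.088392 ÷ 15.999 = 0.0055248 mol
Divide by the smallest (0.0055248 mol): C 1.200, H 1.000, O 1.000
Multiplying each by 5 gives whole numbers: C 6.00, H 5.00, O 5.00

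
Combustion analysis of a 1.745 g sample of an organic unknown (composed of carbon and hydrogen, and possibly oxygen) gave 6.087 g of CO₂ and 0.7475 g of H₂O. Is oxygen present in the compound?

mol C = 6.087 g CO₂ ÷ 44.009 g/mol = 0.13831 mol
mol H = 2 × 0.7475 g H₂O ÷ 18.015 g/mol = 0.082986 mol
C and H together account for 1.7449 g — essentially the entire 1.745 g sample — so the compound contains no oxygen.

no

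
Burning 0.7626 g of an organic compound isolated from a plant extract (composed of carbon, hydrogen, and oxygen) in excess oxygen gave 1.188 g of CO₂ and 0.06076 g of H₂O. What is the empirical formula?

C4HO4

mol C = 1.188 g CO₂ ÷ 44.009 g/mol = 0.026994 mol
mol H = 2 × 0.06076 g H₂O ÷ 18.015 g/mol = 0.0067455 mol
mass O = 0.7626 − (0.32423 + 0.0067995) = 0.43157 g → mol O = 0.43157 ÷ 15.999 = 0.026975 mol
Divide by the smallest (0.0067455 mol): C 4.002, H 1.000, O 3.999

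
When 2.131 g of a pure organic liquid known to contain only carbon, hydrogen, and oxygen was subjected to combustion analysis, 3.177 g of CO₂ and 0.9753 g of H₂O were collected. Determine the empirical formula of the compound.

mol C = 3.177 g CO₂ ÷ 44.009 g/mol = 0.072190 mol
mol H = 2 × 0.9753 g H₂O ÷ 18.015 g/mol = 0.10828 mol
mass O = 2.131 − (0.86707 + 0.10914) = 1.1548 g → mol O = 1.1548 ÷ 15.999 = 0.072179 mol
Divide by the smallest (0.072179 mol): C 1.000, H 1.500, O 1.000
Multiplying each by 2 gives whole numbers: C 2.00, H 3.00, O 2.00

C2H3O2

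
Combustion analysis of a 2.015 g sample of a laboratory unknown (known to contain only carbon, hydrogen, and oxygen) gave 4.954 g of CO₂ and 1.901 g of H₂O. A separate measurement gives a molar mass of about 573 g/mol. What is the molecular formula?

C32H60O8

mol C = 4.954 g CO₂ ÷ 44.009 g/mol = 0.11257 mol
mol H = 2 × 1.901 g H₂O ÷ 18.015 g/mol = 0.21105 mol
mass O = 2.015 − (1.3521 + 0.21273) = 0.45021 g → mol O = 0.45021 ÷ 15.999 = 0.028140 mol
Divide by the smallest (0.028140 mol): C 4.000, H 7.500, O 1.000
Multiplying each by 2 gives whole numbers: C 8.00, H 15.00, O 2.00
Empirical formula: C8H15O2
Empirical-formula mass = 143.21 g/mol; 573 ÷ 143.21 ≈ 4, so the molecular formula is C32H60O8.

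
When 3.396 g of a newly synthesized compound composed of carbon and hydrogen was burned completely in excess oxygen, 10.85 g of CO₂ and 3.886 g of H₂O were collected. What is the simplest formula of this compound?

C4H7

mol C = 10.85 g CO₂ ÷ 44.009 g/mol = 0.24654 mol
mol H = 2 × 3.886 g H₂O ÷ 18.015 g/mol = 0.43142 mol
Divide by the smallest (0.24654 mol): C 1.000, H 1.750
Multiplying each by 4 gives whole numbers: C 4.00, H 7.00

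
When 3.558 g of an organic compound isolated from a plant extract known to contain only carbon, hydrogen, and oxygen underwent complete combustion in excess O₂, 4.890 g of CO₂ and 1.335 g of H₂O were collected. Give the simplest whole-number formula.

C6H8O7

mol C = 4.890 g CO₂ ÷ 44.009 g/mol = 0.11111 mol
mol H = 2 × 1.335 g H₂O ÷ 18.015 g/mol = 0.14821 mol
mass O = 3.558 − (1.3346 + 0.14940) = 2.0740 g → mol O = 2.0740 ÷ 15.999 = 0.12963 mol
Divide by the smallest (0.11111 mol): C 1.000, H 1.334, O 1.167
Multiplying each by 6 gives whole numbers: C 6.00, H 8.00, O 7.00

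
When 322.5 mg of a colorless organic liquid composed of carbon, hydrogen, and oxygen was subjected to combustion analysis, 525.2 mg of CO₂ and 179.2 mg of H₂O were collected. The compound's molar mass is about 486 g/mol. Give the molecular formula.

mol C = 0.5252 g CO₂ ÷ 44.009 g/mol = 0.011934 mol
mol H = 2 × 0.1792 g H₂O ÷ 18.015 g/mol = 0.019895 mol
mass O = 0.3225 − (0.14334 + 0.020054) = 0.15911 g → mol O = 0.15911 ÷ 15.999 = 0.0099449 mol
Divide by the smallest (0.0099449 mol): C 1.200, H 2.000, O 1.000
Multiplying each by 5 gives whole numbers: C 6.00, H 10.00, O 5.00
Empirical formula: C6H10O5
Empirical-formula mass = 162.14 g/mol; 486 ÷ 162.14 ≈ 3, so the molecular formula is C18H30O15.

C18H30O15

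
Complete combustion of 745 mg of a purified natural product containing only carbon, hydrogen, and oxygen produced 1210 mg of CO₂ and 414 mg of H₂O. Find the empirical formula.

mol C = 1.21 g CO₂ ÷ 44.009 g/mol = 0.02749 mol
mol H = 2 × 0.414 g H₂O ÷ 18.015 g/mol = 0.04596 mol
mass O = 0.745 − (0.3302 + 0.04633) = 0.3684 g → mol O = 0.3684 ÷ 15.999 = 0.02303 mol
Divide by the smallest (0.02303 mol): C 1.194, H 1.996, O 1.000
Multiplying each by 5 gives whole numbers: C 5.97, H 9.98, O 5.00

C6H10O5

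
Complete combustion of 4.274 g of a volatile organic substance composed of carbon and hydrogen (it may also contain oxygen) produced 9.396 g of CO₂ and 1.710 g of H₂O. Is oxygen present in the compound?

yes

mol C = 9.396 g CO₂ ÷ 44.009 g/mol = 0.21350 mol
mol H = 2 × 1.710 g H₂O ÷ 18.015 g/mol = 0.18984 mol
C and H account for only 2.7557 g of the 4.274 g sample; the remaining 1.5183 g must be oxygen.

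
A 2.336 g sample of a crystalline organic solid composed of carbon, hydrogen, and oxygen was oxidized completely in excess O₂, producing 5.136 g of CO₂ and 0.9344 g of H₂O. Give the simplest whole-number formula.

mol C = 5.136 g CO₂ ÷ 44.009 g/mol = 0.11670 mol
mol H = 2 × 0.9344 g H₂O ÷ 18.015 g/mol = 0.10374 mol
mass O = 2.336 − (1.4017 + 0.10457) = 0.82971 g → mol O = 0.82971 ÷ 15.999 = 0.051860 mol
Divide by the smallest (0.051860 mol): C 2.250, H 2.000, O 1.000
Multiplying each by 4 gives whole numbers: C 9.00, H 8.00, O 4.00

C9H8O4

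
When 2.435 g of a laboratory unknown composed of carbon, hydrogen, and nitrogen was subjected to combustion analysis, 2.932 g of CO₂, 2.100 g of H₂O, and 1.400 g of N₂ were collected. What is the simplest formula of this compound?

mol C = 2.932 g CO₂ ÷ 44.009 g/mol = 0.066623 mol
mol H = 2 × 2.100 g H₂O ÷ 18.015 g/mol = 0.23314 mol
mol N = 2 × 1.400 g N₂ ÷ 28.014 g/mol = 0.099950 mol
Divide by the smallest (0.066623 mol): C 1.000, H 3.499, N 1.500
Multiplying each by 2 gives whole numbers: C 2.00, H 7.00, N 3.00

C2H7N3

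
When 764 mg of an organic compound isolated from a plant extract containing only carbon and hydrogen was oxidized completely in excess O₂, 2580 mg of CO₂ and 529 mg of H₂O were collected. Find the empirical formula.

CH

mol C = 2.58 g CO₂ ÷ 44.009 g/mol = 0.05862 mol
mol H = 2 × 0.529 g H₂O ÷ 18.015 g/mol = 0.05873 mol
Divide by the smallest (0.05862 mol): C 1.000, H 1.002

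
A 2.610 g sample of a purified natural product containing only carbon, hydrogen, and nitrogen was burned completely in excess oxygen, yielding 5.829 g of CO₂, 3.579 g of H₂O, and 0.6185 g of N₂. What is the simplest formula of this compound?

mol C = 5.829 g CO₂ ÷ 44.009 g/mol = 0.13245 mol
mol H = 2 × 3.579 g H₂O ÷ 18.015 g/mol = 0.39734 mol
mol N = 2 × 0.6185 g N₂ ÷ 28.014 g/mol = 0.044156 mol
Divide by the smallest (0.044156 mol): C 3.000, H 8.998, N 1.000

C3H9N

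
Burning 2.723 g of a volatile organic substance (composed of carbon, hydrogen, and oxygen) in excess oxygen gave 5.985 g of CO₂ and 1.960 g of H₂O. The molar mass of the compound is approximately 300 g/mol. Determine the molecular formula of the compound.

C15H24O6

mol C = 5.985 g CO₂ ÷ 44.009 g/mol = 0.13599 mol
mol H = 2 × 1.960 g H₂O ÷ 18.015 g/mol = 0.21760 mol
mass O = 2.723 − (1.6334 + 0.21934) = 0.87023 g → mol O = 0.87023 ÷ 15.999 = 0.054393 mol
Divide by the smallest (0.054393 mol): C 2.500, H 4.000, O 1.000
Multiplying each by 2 gives whole numbers: C 5.00, H 8.00, O 2.00
Empirical formula: C5H8O2
Empirical-formula mass = 100.12 g/mol; 300 ÷ 100.12 ≈ 3, so the molecular formula is C15H24O6.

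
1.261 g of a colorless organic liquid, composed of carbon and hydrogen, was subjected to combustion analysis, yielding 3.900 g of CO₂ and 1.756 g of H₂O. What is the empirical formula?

mol C = 3.900 g CO₂ ÷ 44.009 g/mol = 0.088618 mol
mol H = 2 × 1.756 g H₂O ÷ 18.015 g/mol = 0.19495 mol
Divide by the smallest (0.088618 mol): C 1.000, H 2.200
Multiplying each by 5 gives whole numbers: C 5.00, H 11.00

C5H11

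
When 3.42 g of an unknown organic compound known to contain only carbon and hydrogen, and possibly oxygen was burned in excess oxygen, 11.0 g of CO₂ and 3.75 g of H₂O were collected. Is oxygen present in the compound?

no

mol C = 11.0 g CO₂ ÷ 44.009 g/mol = 0.2499 mol
mol H = 2 × 3.75 g H₂O ÷ 18.015 g/mol = 0.4163 mol
C and H together account for 3.422 g — essentially the entire 3.42 g sample — so the compound contains no oxygen.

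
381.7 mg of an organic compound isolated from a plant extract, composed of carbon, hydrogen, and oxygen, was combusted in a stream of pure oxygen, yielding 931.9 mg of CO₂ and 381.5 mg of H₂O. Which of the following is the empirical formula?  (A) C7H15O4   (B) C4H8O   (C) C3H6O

(B) C4H8O

mol C = 0.9319 g CO₂ ÷ 44.009 g/mol = 0.021175 mol
mol H = 2 × 0.3815 g H₂O ÷ 18.015 g/mol = 0.042354 mol
mass O = 0.3817 − (0.25434 + 0.042692) = 0.084672 g → mol O = 0.084672 ÷ 15.999 = 0.0052923 mol
Divide by the smallest (0.0052923 mol): C 4.001, H 8.003, O 1.000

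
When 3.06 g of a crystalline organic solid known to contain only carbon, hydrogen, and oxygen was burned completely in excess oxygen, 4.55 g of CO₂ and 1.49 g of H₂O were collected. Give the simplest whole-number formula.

C5H8O5

mol C = 4.55 g CO₂ ÷ 44.009 g/mol = 0.1034 mol
mol H = 2 × 1.49 g H₂O ÷ 18.015 g/mol = 0.1654 mol
mass O = 3.06 − (1.242 + 0.1667) = 1.651 g → mol O = 1.651 ÷ 15.999 = 0.1032 mol
Divide by the smallest (0.1032 mol): C 1.002, H 1.603, O 1.000
Multiplying each by 5 gives whole numbers: C 5.01, H 8.01, O 5.00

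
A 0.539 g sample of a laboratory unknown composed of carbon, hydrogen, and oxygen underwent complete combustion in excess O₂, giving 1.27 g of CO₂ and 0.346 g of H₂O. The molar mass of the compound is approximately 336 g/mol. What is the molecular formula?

C18H24O6

mol C = 1.27 g CO₂ ÷ 44.009 g/mol = 0.02886 mol
mol H = 2 × 0.346 g H₂O ÷ 18.015 g/mol = 0.03841 mol
mass O = 0.539 − (0.3466 + 0.03872) = 0.1537 g → mol O = 0.1537 ÷ 15.999 = 0.009605 mol
Divide by the smallest (0.009605 mol): C 3.004, H 3.999, O 1.000
Empirical formula: C3H4O
Empirical-formula mass = 56.06 g/mol; 336 ÷ 56.06 ≈ 6, so the molecular formula is C18H24O6.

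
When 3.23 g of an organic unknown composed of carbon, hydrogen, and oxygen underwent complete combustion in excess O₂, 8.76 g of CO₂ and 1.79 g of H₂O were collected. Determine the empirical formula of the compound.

mol C = 8.76 g CO₂ ÷ 44.009 g/mol = 0.1991 mol
mol H = 2 × 1.79 g H₂O ÷ 18.015 g/mol = 0.1987 mol
mass O = 3.23 − (2.391 + 0.2003) = 0.6389 g → mol O = 0.6389 ÷ 15.999 = 0.03993 mol
Divide by the smallest (0.03993 mol): C 4.985, H 4.976, O 1.000

C5H5O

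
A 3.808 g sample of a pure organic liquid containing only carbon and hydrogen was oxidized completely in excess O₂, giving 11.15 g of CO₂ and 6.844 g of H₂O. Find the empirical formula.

CH3

mol C = 11.15 g CO₂ ÷ 44.009 g/mol = 0.25336 mol
mol H = 2 × 6.844 g H₂O ÷ 18.015 g/mol = 0.75981 mol
Divide by the smallest (0.25336 mol): C 1.000, H 2.999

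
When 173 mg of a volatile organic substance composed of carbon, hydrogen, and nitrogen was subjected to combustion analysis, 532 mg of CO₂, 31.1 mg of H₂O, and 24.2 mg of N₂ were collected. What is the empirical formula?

C7H2N

mol C = 0.532 g CO₂ ÷ 44.009 g/mol = 0.01209 mol
mol H = 2 × 0.0311 g H₂O ÷ 18.015 g/mol = 0.003453 mol
mol N = 2 × 0.0242 g N₂ ÷ 28.014 g/mol = 0.001728 mol
Divide by the smallest (0.001728 mol): C 6.997, H 1.998, N 1.000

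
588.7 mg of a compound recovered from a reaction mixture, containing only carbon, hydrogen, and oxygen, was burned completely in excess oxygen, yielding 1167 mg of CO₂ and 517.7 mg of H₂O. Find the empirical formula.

mol C = 1.167 g CO₂ ÷ 44.009 g/mol = 0.026517 mol
mol H = 2 × 0.5177 g H₂O ÷ 18.015 g/mol = 0.057474 mol
mass O = 0.5887 − (0.31850 + 0.057934) = 0.21227 g → mol O = 0.21227 ÷ 15.999 = 0.013267 mol
Divide by the smallest (0.013267 mol): C 1.999, H 4.332, O 1.000
Multiplying each by 3 gives whole numbers: C 6.00, H 13.00, O 3.00

C6H13O3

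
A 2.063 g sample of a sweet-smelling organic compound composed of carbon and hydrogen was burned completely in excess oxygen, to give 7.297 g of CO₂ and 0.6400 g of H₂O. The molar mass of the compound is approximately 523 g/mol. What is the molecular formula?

C42H18

mol C = 7.297 g CO₂ ÷ 44.009 g/mol = 0.16581 mol
mol H = 2 × 0.6400 g H₂O ÷ 18.015 g/mol = 0.071052 mol
Divide by the smallest (0.071052 mol): C 2.334, H 1.000
Multiplying each by 3 gives whole numbers: C 7.00, H 3.00
Empirical formula: C7H3
Empirical-formula mass = 87.10 g/mol; 523 ÷ 87.10 ≈ 6, so the molecular formula is C42H18.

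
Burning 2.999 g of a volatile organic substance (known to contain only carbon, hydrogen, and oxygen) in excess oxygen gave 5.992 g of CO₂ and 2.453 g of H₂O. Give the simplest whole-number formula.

C2H4O

mol C = 5.992 g CO₂ ÷ 44.009 g/mol = 0.13615 mol
mol H = 2 × 2.453 g H₂O ÷ 18.015 g/mol = 0.27233 mol
mass O = 2.999 − (1.6353 + 0.27451) = 1.0891 g → mol O = 1.0891 ÷ 15.999 = 0.068076 mol
Divide by the smallest (0.068076 mol): C 2.000, H 4.000, O 1.000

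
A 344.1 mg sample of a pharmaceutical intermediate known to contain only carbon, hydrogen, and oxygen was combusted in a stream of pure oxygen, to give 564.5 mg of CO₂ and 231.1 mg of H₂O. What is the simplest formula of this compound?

C5H10O4

mol C = 0.5645 g CO₂ ÷ 44.009 g/mol = 0.012827 mol
mol H = 2 × 0.2311 g H₂O ÷ 18.015 g/mol = 0.025656 mol
mass O = 0.3441 − (0.15406 + 0.025862) = 0.16417 g → mol O = 0.16417 ÷ 15.999 = 0.010262 mol
Divide by the smallest (0.010262 mol): C 1.250, H 2.500, O 1.000
Multiplying each by 4 gives whole numbers: C 5.00, H 10.00, O 4.00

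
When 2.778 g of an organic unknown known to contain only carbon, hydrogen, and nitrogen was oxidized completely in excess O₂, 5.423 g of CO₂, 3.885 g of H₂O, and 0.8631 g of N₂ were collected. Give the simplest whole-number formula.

mol C = 5.423 g CO₂ ÷ 44.009 g/mol = 0.12322 mol
mol H = 2 × 3.885 g H₂O ÷ 18.015 g/mol = 0.43131 mol
mol N = 2 × 0.8631 g N₂ ÷ 28.014 g/mol = 0.061619 mol
Divide by the smallest (0.061619 mol): C 2.000, H 7.000, N 1.000

C2H7N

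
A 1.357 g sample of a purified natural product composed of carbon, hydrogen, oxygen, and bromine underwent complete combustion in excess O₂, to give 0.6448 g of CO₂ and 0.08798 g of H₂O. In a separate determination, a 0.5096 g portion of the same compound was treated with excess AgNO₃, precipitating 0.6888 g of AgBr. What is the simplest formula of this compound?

mol C = 0.6448 g CO₂ ÷ 44.009 g/mol = 0.014652 mol
mol H = 2 × 0.08798 g H₂O ÷ 18.015 g/mol = 0.0097674 mol
From the AgBr data: mol Br per gram of compound = (0.6888 ÷ 187.772) ÷ 0.5096 = 0.0071983 mol/g, so in the 1.357 g combustion sample mol Br = 0.0097682 mol
mass O = 1.357 − (0.17598 + 0.0098456 + 0.78052) = 0.39066 g → mol O = 0.39066 ÷ 15.999 = 0.024418 mol
Divide by the smallest (0.0097674 mol): C 1.500, H 1.000, Br 1.000, O 2.500
Multiplying each by 2 gives whole numbers: C 3.00, H 2.00, Br 2.00, O 5.00

C3H2Br2O5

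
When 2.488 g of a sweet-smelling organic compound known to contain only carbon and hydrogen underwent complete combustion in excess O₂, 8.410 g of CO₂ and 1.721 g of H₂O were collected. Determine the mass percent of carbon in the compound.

92.25%

mol C = 8.410 g CO₂ ÷ 44.009 g/mol = 0.19110 mol
mol H = 2 × 1.721 g H₂O ÷ 18.015 g/mol = 0.19106 mol
mass % C = 2.2953 g ÷ 2.488 g × 100%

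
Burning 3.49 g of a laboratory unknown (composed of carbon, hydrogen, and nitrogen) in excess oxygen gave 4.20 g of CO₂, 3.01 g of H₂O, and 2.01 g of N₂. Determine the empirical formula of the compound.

C2H7N3

mol C = 4.20 g CO₂ ÷ 44.009 g/mol = 0.09544 mol
mol H = 2 × 3.01 g H₂O ÷ 18.015 g/mol = 0.3342 mol
mol N = 2 × 2.01 g N₂ ÷ 28.014 g/mol = 0.1435 mol
Divide by the smallest (0.09544 mol): C 1.000, H 3.502, N 1.504
Multiplying each by 2 gives whole numbers: C 2.00, H 7.00, N 3.01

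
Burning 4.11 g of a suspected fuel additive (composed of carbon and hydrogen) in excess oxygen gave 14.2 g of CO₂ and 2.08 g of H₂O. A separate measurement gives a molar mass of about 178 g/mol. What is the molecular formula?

C14H10

mol C = 14.2 g CO₂ ÷ 44.009 g/mol = 0.3227 mol
mol H = 2 × 2.08 g H₂O ÷ 18.015 g/mol = 0.2309 mol
Divide by the smallest (0.2309 mol): C 1.397, H 1.000
Multiplying each by 5 gives whole numbers: C 6.99, H 5.00
Empirical formula: C7H5
Empirical-formula mass = 89.12 g/mol; 178 ÷ 89.12 ≈ 2, so the molecular formula is C14H10.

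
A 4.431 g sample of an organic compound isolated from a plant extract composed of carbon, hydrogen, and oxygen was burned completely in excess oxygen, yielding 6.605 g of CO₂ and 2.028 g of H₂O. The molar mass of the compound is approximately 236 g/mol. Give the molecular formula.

C8H12O8

mol C = 6.605 g CO₂ ÷ 44.009 g/mol = 0.15008 mol
mol H = 2 × 2.028 g H₂O ÷ 18.015 g/mol = 0.22515 mol
mass O = 4.431 − (1.8026 + 0.22695) = 2.4014 g → mol O = 2.4014 ÷ 15.999 = 0.15010 mol
Divide by the smallest (0.15008 mol): C 1.000, H 1.500, O 1.000
Multiplying each by 2 gives whole numbers: C 2.00, H 3.00, O 2.00
Empirical formula: C2H3O2
Empirical-formula mass = 59.04 g/mol; 236 ÷ 59.04 ≈ 4, so the molecular formula is C8H12O8.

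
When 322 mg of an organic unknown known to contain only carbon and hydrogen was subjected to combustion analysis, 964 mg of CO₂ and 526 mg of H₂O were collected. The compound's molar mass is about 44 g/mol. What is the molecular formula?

C3H8

mol C = 0.964 g CO₂ ÷ 44.009 g/mol = 0.02190 mol
mol H = 2 × 0.526 g H₂O ÷ 18.015 g/mol = 0.05840 mol
Divide by the smallest (0.02190 mol): C 1.000, H 2.666
Multiplying each by 3 gives whole numbers: C 3.00, H 8.00
Empirical formula: C3H8
Empirical-formula mass = 44.10 g/mol; 44 ÷ 44.10 ≈ 1, so the molecular formula is C3H8.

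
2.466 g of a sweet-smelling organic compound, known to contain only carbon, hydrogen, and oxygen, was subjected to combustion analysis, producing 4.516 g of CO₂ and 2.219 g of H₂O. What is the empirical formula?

C5H12O3

mol C = 4.516 g CO₂ ÷ 44.009 g/mol = 0.10262 mol
mol H = 2 × 2.219 g H₂O ÷ 18.015 g/mol = 0.24635 mol
mass O = 2.466 − (1.2325 + 0.24832) = 0.98517 g → mol O = 0.98517 ÷ 15.999 = 0.061577 mol
Divide by the smallest (0.061577 mol): C 1.666, H 4.001, O 1.000
Multiplying each by 3 gives whole numbers: C 5.00, H 12.00, O 3.00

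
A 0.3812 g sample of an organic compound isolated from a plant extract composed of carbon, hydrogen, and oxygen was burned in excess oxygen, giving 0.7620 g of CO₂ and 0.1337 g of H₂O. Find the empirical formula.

C7H6O4

mol C = 0.7620 g CO₂ ÷ 44.009 g/mol = 0.017315 mol
mol H = 2 × 0.1337 g H₂O ÷ 18.015 g/mol = 0.014843 mol
mass O = 0.3812 − (0.20797 + 0.014962) = 0.15827 g → mol O = 0.15827 ÷ 15.999 = 0.0098926 mol
Divide by the smallest (0.0098926 mol): C 1.750, H 1.500, O 1.000
Multiplying each by 4 gives whole numbers: C 7.00, H 6.00, O 4.00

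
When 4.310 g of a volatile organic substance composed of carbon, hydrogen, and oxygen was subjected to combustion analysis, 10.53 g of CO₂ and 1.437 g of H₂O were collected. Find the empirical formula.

C3H2O

mol C = 10.53 g CO₂ ÷ 44.009 g/mol = 0.23927 mol
mol H = 2 × 1.437 g H₂O ÷ 18.015 g/mol = 0.15953 mol
mass O = 4.310 − (2.8739 + 0.16081) = 1.2753 g → mol O = 1.2753 ÷ 15.999 = 0.079713 mol
Divide by the smallest (0.079713 mol): C 3.002, H 2.001, O 1.000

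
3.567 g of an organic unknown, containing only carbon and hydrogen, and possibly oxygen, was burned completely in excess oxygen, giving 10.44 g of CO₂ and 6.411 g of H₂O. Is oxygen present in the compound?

no

mol C = 10.44 g CO₂ ÷ 44.009 g/mol = 0.23722 mol
mol H = 2 × 6.411 g H₂O ÷ 18.015 g/mol = 0.71174 mol
C and H together account for 3.5667 g — essentially the entire 3.567 g sample — so the compound contains no oxygen.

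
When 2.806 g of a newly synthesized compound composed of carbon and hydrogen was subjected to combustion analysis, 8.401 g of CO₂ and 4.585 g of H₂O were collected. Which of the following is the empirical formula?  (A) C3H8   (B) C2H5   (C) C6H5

mol C = 8.401 g CO₂ ÷ 44.009 g/mol = 0.19089 mol
mol H = 2 × 4.585 g H₂O ÷ 18.015 g/mol = 0.50902 mol
Divide by the smallest (0.19089 mol): C 1.000, H 2.667
Multiplying each by 3 gives whole numbers: C 3.00, H 8.00

(A) C3H8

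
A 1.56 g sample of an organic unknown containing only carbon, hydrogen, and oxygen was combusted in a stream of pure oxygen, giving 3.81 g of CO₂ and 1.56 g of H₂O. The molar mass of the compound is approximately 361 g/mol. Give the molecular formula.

C20H40O5

mol C = 3.81 g CO₂ ÷ 44.009 g/mol = 0.08657 mol
mol H = 2 × 1.56 g H₂O ÷ 18.015 g/mol = 0.1732 mol
mass O = 1.56 − (1.040 + 0.1746) = 0.3456 g → mol O = 0.3456 ÷ 15.999 = 0.02160 mol
Divide by the smallest (0.02160 mol): C 4.008, H 8.018, O 1.000
Empirical formula: C4H8O
Empirical-formula mass = 72.11 g/mol; 361 ÷ 72.11 ≈ 5, so the molecular formula is C20H40O5.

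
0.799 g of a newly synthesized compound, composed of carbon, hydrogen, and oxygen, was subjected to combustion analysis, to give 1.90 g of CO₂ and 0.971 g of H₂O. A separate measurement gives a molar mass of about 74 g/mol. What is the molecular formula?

mol C = 1.90 g CO₂ ÷ 44.009 g/mol = 0.04317 mol
mol H = 2 × 0.971 g H₂O ÷ 18.015 g/mol = 0.1078 mol
mass O = 0.799 − (0.5186 + 0.1087) = 0.1718 g → mol O = 0.1718 ÷ 15.999 = 0.01074 mol
Divide by the smallest (0.01074 mol): C 4.021, H 10.040, O 1.000
Empirical formula: C4H10O
Empirical-formula mass = 74.12 g/mol; 74 ÷ 74.12 ≈ 1, so the molecular formula is C4H10O.

C4H10O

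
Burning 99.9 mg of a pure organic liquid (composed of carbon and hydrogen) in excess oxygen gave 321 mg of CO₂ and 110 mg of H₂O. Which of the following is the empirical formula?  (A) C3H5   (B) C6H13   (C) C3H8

(A) C3H5

mol C = 0.321 g CO₂ ÷ 44.009 g/mol = 0.007294 mol
mol H = 2 × 0.110 g H₂O ÷ 18.015 g/mol = 0.01221 mol
Divide by the smallest (0.007294 mol): C 1.000, H 1.674
Multiplying each by 3 gives whole numbers: C 3.00, H 5.02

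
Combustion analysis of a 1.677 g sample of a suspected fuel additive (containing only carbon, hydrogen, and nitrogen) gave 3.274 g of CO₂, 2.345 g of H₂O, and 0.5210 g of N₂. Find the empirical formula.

C2H7N

mol C = 3.274 g CO₂ ÷ 44.009 g/mol = 0.074394 mol
mol H = 2 × 2.345 g H₂O ÷ 18.015 g/mol = 0.26034 mol
mol N = 2 × 0.5210 g N₂ ÷ 28.014 g/mol = 0.037196 mol
Divide by the smallest (0.037196 mol): C 2.000, H 6.999, N 1.000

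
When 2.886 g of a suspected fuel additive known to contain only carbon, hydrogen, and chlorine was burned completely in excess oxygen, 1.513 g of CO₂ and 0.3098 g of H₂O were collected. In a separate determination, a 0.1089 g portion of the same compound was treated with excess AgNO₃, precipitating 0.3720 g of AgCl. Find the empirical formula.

mol C = 1.513 g CO₂ ÷ 44.009 g/mol = 0.034379 mol
mol H = 2 × 0.3098 g H₂O ÷ 18.015 g/mol = 0.034394 mol
From the AgCl data: mol Cl per gram of compound = (0.3720 ÷ 143.318) ÷ 0.1089 = 0.023835 mol/g, so in the 2.886 g combustion sample mol Cl = 0.068788 mol
Divide by the smallest (0.034379 mol): C 1.000, H 1.000, Cl 2.001

CHCl2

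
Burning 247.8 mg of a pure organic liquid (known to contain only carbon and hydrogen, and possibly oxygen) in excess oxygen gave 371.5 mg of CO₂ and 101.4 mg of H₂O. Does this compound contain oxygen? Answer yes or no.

mol C = 0.3715 g CO₂ ÷ 44.009 g/mol = 0.0084415 mol
mol H = 2 × 0.1014 g H₂O ÷ 18.015 g/mol = 0.011257 mol
C and H account for only 0.11274 g of the 0.2478 g sample; the remaining 0.13506 g must be oxygen.

yes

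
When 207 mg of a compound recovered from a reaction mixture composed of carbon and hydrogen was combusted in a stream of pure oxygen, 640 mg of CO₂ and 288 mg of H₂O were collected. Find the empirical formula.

mol C = 0.640 g CO₂ ÷ 44.009 g/mol = 0.01454 mol
mol H = 2 × 0.288 g H₂O ÷ 18.015 g/mol = 0.03197 mol
Divide by the smallest (0.01454 mol): C 1.000, H 2.199
Multiplying each by 5 gives whole numbers: C 5.00, H 10.99

C5H11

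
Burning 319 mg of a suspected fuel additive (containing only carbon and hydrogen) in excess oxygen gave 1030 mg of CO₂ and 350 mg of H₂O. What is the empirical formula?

mol C = 1.03 g CO₂ ÷ 44.009 g/mol = 0.02340 mol
mol H = 2 × 0.350 g H₂O ÷ 18.015 g/mol = 0.03886 mol
Divide by the smallest (0.02340 mol): C 1.000, H 1.660
Multiplying each by 3 gives whole numbers: C 3.00, H 4.98

C3H5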